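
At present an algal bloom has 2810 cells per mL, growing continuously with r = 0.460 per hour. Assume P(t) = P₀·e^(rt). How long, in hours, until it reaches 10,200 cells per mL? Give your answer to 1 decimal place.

t ≈ 2.8 hours

10200 = 2810 · e^(0.46·t)
t = ln(10200/2810) / 0.46 = ln(3.62989) / 0.46 = 1.2892 / 0.46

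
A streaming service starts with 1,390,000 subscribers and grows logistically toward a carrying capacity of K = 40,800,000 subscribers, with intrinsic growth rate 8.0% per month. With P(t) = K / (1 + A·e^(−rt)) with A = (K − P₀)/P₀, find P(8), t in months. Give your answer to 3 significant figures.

A = (40800000 − 1390000)/1390000 = 28.35252
P(8) = 40800000 / (1 + 28.35252·e^(−0.08·8)) = 40800000 / (1 + 28.35252·0.527292)
= 40800000 / 15.95007 ≈ 2557982.84

≈ 2,560,000 subscribers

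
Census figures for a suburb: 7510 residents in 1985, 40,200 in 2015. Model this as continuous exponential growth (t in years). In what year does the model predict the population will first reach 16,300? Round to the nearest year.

r = ln(40200/7510) / 30 = 1.67763/30 ≈ 0.055921 per year
t = ln(16300/7510) / r = 0.77493/0.055921 ≈ 13.86 years after 1985

year 1999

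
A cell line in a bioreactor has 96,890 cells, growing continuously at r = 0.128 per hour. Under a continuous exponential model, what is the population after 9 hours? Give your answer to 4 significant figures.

≈ 306,600 cells

P(9) = 96890 · e^(0.128·9) = 96890 · e^(1.152)
= 96890 · 3.16452 ≈ 306609.92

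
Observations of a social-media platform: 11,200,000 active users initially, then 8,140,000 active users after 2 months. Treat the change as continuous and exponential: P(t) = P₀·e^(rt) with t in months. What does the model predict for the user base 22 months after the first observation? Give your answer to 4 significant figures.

r = ln(8140000/11200000) / 2 ≈ -0.159562 per month
P(22) = 11200000 · e^(-0.159562·22) = 11200000 · 0.02989 ≈ 334725.06

≈ 334,700 active users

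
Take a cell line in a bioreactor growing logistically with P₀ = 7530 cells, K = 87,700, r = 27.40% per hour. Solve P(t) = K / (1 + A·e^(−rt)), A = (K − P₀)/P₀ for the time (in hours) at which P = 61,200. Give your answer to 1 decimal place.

A = (87700 − 7530)/7530 = 10.64675
61200 = 87700/(1 + 10.64675·e^(−0.274t)) → 1 + 10.64675·e^(−0.274t) = 1.43301
e^(−0.274t) = 0.04067 → t = ln(24.58796)/0.274 = 3.20226/0.274

t ≈ 11.7 hours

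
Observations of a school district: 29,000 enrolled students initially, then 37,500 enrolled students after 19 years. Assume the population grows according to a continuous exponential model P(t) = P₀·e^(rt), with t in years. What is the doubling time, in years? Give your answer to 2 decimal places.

r = ln(37500/29000) / 19 = ln(1.2931) / 19 ≈ 0.013529 per year
doubling time = ln 2 / |r| = 0.69315 / 0.013529

doubling time ≈ 51.24 years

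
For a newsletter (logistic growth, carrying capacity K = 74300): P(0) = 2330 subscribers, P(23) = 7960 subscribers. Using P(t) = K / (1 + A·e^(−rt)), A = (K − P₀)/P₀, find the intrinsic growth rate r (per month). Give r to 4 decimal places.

r ≈ 0.0570 per month

A = (74300 − 2330)/2330 = 30.88841
7960 = 74300/(1 + 30.88841·e^(−r·23)) → e^(−23r) = (9.33417 − 1)/30.88841 = 0.269815
r = −ln(0.269815)/23 = 1.31002/23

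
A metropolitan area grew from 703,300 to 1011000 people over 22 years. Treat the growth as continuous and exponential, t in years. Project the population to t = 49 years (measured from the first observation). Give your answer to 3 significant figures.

r = ln(1011000/703300) / 22 ≈ 0.016496 per year
P(49) = 703300 · e^(0.016496·49) = 703300 · 2.2441 ≈ 1578273.52

≈ 1,580,000 people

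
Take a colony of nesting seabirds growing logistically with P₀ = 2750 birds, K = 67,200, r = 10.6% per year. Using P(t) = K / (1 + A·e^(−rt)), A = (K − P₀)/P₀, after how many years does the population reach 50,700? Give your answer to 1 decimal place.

t ≈ 40.3 years

A = (67200 − 2750)/2750 = 23.43636
50700 = 67200/(1 + 23.43636·e^(−0.106t)) → 1 + 23.43636·e^(−0.106t) = 1.32544
e^(−0.106t) = 0.013886 → t = ln(72.01355)/0.106 = 4.27685/0.106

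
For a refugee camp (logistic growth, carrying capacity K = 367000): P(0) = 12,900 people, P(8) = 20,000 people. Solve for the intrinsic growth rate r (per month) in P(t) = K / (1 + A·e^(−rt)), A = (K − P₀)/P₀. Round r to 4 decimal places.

A = (367000 − 12900)/12900 = 27.44961
20000 = 367000/(1 + 27.44961·e^(−r·8)) → e^(−8r) = (18.35 − 1)/27.44961 = 0.632067
r = −ln(0.632067)/8 = 0.45876/8

r ≈ 0.0573 per month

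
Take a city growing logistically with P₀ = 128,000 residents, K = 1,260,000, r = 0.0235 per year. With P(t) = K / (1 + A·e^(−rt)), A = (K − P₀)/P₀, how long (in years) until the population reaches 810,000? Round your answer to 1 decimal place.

t ≈ 117.8 years

A = (1260000 − 128000)/128000 = 8.84375
810000 = 1260000/(1 + 8.84375·e^(−0.0235t)) → 1 + 8.84375·e^(−0.0235t) = 1.55556
e^(−0.0235t) = 0.062819 → t = ln(15.91875)/0.0235 = 2.7675/0.0235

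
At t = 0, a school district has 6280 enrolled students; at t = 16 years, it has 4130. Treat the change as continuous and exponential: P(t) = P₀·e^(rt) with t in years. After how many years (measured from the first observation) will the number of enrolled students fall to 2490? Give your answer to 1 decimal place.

t ≈ 35.3 years

r = ln(4130/6280) / 16 ≈ -0.026193 per year
t = ln(2490/6280) / r = -0.92509 / -0.026193 ≈ 35.318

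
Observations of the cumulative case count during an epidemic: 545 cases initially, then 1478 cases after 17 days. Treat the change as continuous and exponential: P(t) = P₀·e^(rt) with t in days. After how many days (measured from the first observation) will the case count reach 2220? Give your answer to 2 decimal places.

r = ln(1478/545) / 17 ≈ 0.058686 per day
t = ln(2220/545) / r = 1.40448 / 0.058686 ≈ 23.932

t ≈ 23.93 days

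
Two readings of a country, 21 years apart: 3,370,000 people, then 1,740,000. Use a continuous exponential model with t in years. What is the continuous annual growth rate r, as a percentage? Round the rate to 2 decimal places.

r ≈ -3.15% per year

1740000 = 3370000 · e^(r·21)
e^(21r) = 1740000/3370000 = 0.51632
r = ln(0.51632) / 21 = -0.66103 / 21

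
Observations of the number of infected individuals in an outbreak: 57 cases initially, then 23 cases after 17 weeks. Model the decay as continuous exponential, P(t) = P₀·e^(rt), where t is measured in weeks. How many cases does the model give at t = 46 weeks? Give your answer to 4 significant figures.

≈ 4.891 cases

r = ln(23/57) / 17 ≈ -0.053386 per week
P(46) = 57 · e^(-0.053386·46) = 57 · 0.0858 ≈ 4.89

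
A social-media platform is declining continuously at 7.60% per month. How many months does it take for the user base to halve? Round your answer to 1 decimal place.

half-life = ln(2) / |r| = 0.69315 / 0.076

half-life ≈ 9.1 months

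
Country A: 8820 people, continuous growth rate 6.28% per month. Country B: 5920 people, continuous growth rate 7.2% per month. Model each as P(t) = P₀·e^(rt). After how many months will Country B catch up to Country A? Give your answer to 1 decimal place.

8820·e^(0.0628t) = 5920·e^(0.072t)
8820/5920 = e^((0.072 − 0.0628)t) → ln(1.48986) = 0.0092·t
t = 0.39869 / 0.0092

t ≈ 43.3 months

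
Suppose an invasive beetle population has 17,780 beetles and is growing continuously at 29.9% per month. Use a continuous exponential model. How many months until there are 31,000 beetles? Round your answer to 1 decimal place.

t ≈ 1.9 months

31000 = 17780 · e^(0.299·t)
t = ln(31000/17780) / 0.299 = ln(1.74353) / 0.299 = 0.55591 / 0.299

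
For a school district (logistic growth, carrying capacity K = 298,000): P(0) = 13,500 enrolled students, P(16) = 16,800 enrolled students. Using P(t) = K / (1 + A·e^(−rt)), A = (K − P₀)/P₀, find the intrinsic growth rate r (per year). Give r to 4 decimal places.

r ≈ 0.0144 per year

A = (298000 − 13500)/13500 = 21.07407
16800 = 298000/(1 + 21.07407·e^(−r·16)) → e^(−16r) = (17.7381 − 1)/21.07407 = 0.794251
r = −ln(0.794251)/16 = 0.23036/16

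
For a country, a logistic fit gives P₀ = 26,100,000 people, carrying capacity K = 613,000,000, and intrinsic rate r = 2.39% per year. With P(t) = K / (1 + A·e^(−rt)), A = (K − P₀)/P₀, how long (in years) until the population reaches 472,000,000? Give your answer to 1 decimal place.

A = (613000000 − 26100000)/26100000 = 22.48659
472000000 = 613000000/(1 + 22.48659·e^(−0.0239t)) → 1 + 22.48659·e^(−0.0239t) = 1.29873
e^(−0.0239t) = 0.013285 → t = ln(75.27426)/0.0239 = 4.32114/0.0239

t ≈ 180.8 years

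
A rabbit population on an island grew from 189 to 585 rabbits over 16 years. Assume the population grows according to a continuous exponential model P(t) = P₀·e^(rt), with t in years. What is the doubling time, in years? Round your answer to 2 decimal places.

r = ln(585/189) / 16 = ln(3.09524) / 16 ≈ 0.070617 per year
doubling time = ln 2 / |r| = 0.69315 / 0.070617

doubling time ≈ 9.82 years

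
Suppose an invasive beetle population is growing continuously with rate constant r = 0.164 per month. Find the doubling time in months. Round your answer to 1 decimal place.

doubling time = ln(2) / |r| = 0.69315 / 0.164

doubling time ≈ 4.2 months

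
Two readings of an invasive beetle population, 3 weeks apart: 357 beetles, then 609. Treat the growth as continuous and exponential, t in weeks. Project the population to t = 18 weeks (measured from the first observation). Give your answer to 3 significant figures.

≈ 8,800 beetles

r = ln(609/357) / 3 ≈ 0.178027 per week
P(18) = 357 · e^(0.178027·18) = 357 · 24.64305 ≈ 8797.57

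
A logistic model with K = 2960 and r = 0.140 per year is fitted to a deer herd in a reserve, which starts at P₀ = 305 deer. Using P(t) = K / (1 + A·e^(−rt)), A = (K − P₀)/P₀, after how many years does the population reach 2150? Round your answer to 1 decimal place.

t ≈ 22.4 years

A = (2960 − 305)/305 = 8.70492
2150 = 2960/(1 + 8.70492·e^(−0.14t)) → 1 + 8.70492·e^(−0.14t) = 1.37674
e^(−0.14t) = 0.043279 → t = ln(23.10565)/0.14 = 3.14008/0.14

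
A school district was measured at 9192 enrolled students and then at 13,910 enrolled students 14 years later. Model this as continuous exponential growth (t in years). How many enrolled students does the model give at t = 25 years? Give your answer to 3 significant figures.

≈ 19,300 enrolled students

r = ln(13910/9192) / 14 ≈ 0.029591 per year
P(25) = 9192 · e^(0.029591·25) = 9192 · 2.09547 ≈ 19261.52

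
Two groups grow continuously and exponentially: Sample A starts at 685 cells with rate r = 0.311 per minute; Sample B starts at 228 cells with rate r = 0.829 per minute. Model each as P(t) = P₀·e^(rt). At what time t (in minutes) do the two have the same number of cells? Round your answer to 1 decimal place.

t ≈ 2.1 minutes

685·e^(0.311t) = 228·e^(0.829t)
685/228 = e^((0.829 − 0.311)t) → ln(3.00439) = 0.518·t
t = 1.10007 / 0.518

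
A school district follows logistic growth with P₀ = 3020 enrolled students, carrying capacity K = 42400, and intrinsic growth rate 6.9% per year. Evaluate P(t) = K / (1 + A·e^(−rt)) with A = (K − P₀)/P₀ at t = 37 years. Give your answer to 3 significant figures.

A = (42400 − 3020)/3020 = 13.03974
P(37) = 42400 / (1 + 13.03974·e^(−0.069·37)) = 42400 / (1 + 13.03974·0.077848)
= 42400 / 2.01511 ≈ 21040.99

≈ 21,000 enrolled students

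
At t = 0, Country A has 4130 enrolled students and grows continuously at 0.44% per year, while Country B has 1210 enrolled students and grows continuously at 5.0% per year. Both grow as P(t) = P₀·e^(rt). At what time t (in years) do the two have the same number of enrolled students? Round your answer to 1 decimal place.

t ≈ 26.9 years

4130·e^(0.0044t) = 1210·e^(0.05t)
4130/1210 = e^((0.05 − 0.0044)t) → ln(3.41322) = 0.0456·t
t = 1.22766 / 0.0456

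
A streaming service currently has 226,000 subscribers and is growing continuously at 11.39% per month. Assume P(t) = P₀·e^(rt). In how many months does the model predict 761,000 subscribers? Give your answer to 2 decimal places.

761000 = 226000 · e^(0.1139·t)
t = ln(761000/226000) / 0.1139 = ln(3.36726) / 0.1139 = 1.2141 / 0.1139

t ≈ 10.66 months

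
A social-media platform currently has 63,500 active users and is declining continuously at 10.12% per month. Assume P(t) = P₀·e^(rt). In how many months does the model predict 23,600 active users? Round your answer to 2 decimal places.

t ≈ 9.78 months

23600 = 63500 · e^(-0.1012·t)
t = ln(23600/63500) / -0.1012 = ln(0.37165) / -0.1012 = -0.98979 / -0.1012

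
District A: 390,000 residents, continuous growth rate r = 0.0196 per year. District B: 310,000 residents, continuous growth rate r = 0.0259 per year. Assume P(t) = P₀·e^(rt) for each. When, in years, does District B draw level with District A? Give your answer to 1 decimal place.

t ≈ 36.4 years

390000·e^(0.0196t) = 310000·e^(0.0259t)
390000/310000 = e^((0.0259 − 0.0196)t) → ln(1.25806) = 0.0063·t
t = 0.22957 / 0.0063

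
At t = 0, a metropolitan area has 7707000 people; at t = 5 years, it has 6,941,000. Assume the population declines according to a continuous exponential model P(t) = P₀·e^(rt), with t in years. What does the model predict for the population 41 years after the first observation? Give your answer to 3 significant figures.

≈ 3,270,000 people

r = ln(6941000/7707000) / 5 ≈ -0.020937 per year
P(41) = 7707000 · e^(-0.020937·41) = 7707000 · 0.42384 ≈ 3266526.45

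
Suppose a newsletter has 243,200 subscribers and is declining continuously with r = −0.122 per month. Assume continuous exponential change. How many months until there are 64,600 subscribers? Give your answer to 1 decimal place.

64600 = 243200 · e^(-0.122·t)
t = ln(64600/243200) / -0.122 = ln(0.26562) / -0.122 = -1.32567 / -0.122

t ≈ 10.9 months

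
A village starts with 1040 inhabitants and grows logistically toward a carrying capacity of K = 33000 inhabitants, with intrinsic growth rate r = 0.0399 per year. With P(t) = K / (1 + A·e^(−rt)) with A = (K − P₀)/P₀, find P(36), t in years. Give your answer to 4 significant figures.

≈ 3,972 inhabitants

A = (33000 − 1040)/1040 = 30.73077
P(36) = 33000 / (1 + 30.73077·e^(−0.0399·36)) = 33000 / (1 + 30.73077·0.237782)
= 33000 / 8.30723 ≈ 3972.44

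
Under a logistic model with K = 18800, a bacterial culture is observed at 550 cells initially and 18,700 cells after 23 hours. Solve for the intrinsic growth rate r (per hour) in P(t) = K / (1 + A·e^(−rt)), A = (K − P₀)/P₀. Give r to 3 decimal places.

r ≈ 0.380 per hour

A = (18800 − 550)/550 = 33.18182
18700 = 18800/(1 + 33.18182·e^(−r·23)) → e^(−23r) = (1.00535 − 1)/33.18182 = 0.000161
r = −ln(0.000161)/23 = 8.73311/23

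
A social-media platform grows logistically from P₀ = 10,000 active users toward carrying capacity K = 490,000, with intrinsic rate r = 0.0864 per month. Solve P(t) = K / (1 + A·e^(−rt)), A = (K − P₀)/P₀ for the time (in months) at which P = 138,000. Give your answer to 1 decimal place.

A = (490000 − 10000)/10000 = 48
138000 = 490000/(1 + 48·e^(−0.0864t)) → 1 + 48·e^(−0.0864t) = 3.55072
e^(−0.0864t) = 0.05314 → t = ln(18.81818)/0.0864 = 2.93482/0.0864

t ≈ 34.0 months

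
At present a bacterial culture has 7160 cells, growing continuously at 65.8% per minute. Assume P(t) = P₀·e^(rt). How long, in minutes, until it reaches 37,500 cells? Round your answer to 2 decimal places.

37500 = 7160 · e^(0.658·t)
t = ln(37500/7160) / 0.658 = ln(5.23743) / 0.658 = 1.65583 / 0.658

t ≈ 2.52 minutes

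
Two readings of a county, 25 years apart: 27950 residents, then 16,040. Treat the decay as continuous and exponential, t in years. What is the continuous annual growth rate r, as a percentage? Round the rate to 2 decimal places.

r ≈ -2.22% per year

16040 = 27950 · e^(r·25)
e^(25r) = 16040/27950 = 0.57388
r = ln(0.57388) / 25 = -0.55533 / 25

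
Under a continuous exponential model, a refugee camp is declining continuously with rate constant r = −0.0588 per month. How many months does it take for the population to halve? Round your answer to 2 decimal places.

half-life ≈ 11.79 months

half-life = ln(2) / |r| = 0.69315 / 0.0588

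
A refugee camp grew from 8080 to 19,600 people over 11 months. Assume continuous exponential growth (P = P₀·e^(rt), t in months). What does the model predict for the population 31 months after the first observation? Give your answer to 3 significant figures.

≈ 98,200 people

r = ln(19600/8080) / 11 ≈ 0.080558 per month
P(31) = 8080 · e^(0.080558·31) = 8080 · 12.14961 ≈ 98168.86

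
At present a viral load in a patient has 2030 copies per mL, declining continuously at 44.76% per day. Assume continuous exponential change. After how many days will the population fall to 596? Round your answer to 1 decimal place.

596 = 2030 · e^(-0.4476·t)
t = ln(596/2030) / -0.4476 = ln(0.2936) / -0.4476 = -1.22555 / -0.4476

t ≈ 2.7 days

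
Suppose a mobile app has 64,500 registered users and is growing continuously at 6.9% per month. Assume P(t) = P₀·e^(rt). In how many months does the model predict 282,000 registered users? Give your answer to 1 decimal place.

282000 = 64500 · e^(0.069·t)
t = ln(282000/64500) / 0.069 = ln(4.37209) / 0.069 = 1.47524 / 0.069

t ≈ 21.4 months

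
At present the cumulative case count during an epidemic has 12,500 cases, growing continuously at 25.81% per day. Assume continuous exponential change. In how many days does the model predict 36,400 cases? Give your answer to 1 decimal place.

36400 = 12500 · e^(0.2581·t)
t = ln(36400/12500) / 0.2581 = ln(2.912) / 0.2581 = 1.06884 / 0.2581

t ≈ 4.1 days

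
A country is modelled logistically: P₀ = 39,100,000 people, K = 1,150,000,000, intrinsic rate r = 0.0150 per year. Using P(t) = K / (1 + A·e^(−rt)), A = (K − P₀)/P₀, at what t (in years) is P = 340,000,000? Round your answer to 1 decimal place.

t ≈ 165.2 years

A = (1150000000 − 39100000)/39100000 = 28.41176
340000000 = 1150000000/(1 + 28.41176·e^(−0.015t)) → 1 + 28.41176·e^(−0.015t) = 3.38235
e^(−0.015t) = 0.083851 → t = ln(11.92593)/0.015 = 2.47871/0.015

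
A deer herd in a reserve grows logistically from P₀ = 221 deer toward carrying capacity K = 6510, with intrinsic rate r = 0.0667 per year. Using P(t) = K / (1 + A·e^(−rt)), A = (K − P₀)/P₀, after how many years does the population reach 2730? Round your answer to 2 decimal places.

A = (6510 − 221)/221 = 28.45701
2730 = 6510/(1 + 28.45701·e^(−0.0667t)) → 1 + 28.45701·e^(−0.0667t) = 2.38462
e^(−0.0667t) = 0.048656 → t = ln(20.55229)/0.0667 = 3.02297/0.0667

t ≈ 45.32 years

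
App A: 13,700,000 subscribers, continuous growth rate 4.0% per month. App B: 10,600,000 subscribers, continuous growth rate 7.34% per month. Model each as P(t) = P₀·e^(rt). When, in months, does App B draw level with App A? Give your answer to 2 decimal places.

13700000·e^(0.04t) = 10600000·e^(0.0734t)
13700000/10600000 = e^((0.0734 − 0.04)t) → ln(1.29245) = 0.0334·t
t = 0.25654 / 0.0334

t ≈ 7.68 months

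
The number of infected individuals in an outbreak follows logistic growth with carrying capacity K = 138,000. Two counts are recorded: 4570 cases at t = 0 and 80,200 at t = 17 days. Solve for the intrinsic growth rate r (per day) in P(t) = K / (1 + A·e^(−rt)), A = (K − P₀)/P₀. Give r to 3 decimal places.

r ≈ 0.218 per day

A = (138000 − 4570)/4570 = 29.19694
80200 = 138000/(1 + 29.19694·e^(−r·17)) → e^(−17r) = (1.7207 − 1)/29.19694 = 0.024684
r = −ln(0.024684)/17 = 3.7016/17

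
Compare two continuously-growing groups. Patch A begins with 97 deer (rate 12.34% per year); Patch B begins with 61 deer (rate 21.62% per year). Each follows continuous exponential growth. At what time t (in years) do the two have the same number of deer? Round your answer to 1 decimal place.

97·e^(0.1234t) = 61·e^(0.2162t)
97/61 = e^((0.2162 − 0.1234)t) → ln(1.59016) = 0.0928·t
t = 0.46384 / 0.0928

t ≈ 5.0 years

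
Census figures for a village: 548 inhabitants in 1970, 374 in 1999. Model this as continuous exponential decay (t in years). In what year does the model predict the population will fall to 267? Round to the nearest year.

r = ln(374/548) / 29 = -0.38202/29 ≈ -0.013173 per year
t = ln(267/548) / r = -0.71903/-0.013173 ≈ 54.58 years after 1970

year 2025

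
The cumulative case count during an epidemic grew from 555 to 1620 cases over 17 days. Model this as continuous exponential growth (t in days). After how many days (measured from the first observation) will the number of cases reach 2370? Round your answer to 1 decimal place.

r = ln(1620/555) / 17 ≈ 0.063013 per day
t = ln(2370/555) / r = 1.45168 / 0.063013 ≈ 23.038

t ≈ 23.0 days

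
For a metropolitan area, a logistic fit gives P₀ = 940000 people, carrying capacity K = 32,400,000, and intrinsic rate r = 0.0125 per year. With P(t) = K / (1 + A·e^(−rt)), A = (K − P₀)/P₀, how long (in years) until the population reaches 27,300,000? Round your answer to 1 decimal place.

A = (32400000 − 940000)/940000 = 33.46809
27300000 = 32400000/(1 + 33.46809·e^(−0.0125t)) → 1 + 33.46809·e^(−0.0125t) = 1.18681
e^(−0.0125t) = 0.005582 → t = ln(179.15269)/0.0125 = 5.18824/0.0125

t ≈ 415.1 years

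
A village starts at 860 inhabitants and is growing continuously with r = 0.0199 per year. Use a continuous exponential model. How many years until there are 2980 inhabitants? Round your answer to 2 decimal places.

t ≈ 62.45 years

2980 = 860 · e^(0.0199·t)
t = ln(2980/860) / 0.0199 = ln(3.46512) / 0.0199 = 1.24275 / 0.0199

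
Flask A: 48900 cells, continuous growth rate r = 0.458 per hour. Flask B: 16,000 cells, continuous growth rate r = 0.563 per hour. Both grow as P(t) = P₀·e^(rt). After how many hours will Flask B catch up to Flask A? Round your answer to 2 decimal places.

t ≈ 10.64 hours

48900·e^(0.458t) = 16000·e^(0.563t)
48900/16000 = e^((0.563 − 0.458)t) → ln(3.05625) = 0.105·t
t = 1.11719 / 0.105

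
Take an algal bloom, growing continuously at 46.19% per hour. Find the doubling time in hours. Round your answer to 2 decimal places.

doubling time = ln(2) / |r| = 0.69315 / 0.4619

doubling time ≈ 1.50 hours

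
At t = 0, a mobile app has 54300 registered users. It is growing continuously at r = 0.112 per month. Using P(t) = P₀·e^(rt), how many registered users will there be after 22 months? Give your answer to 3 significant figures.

P(22) = 54300 · e^(0.112·22) = 54300 · e^(2.464)
= 54300 · 11.75172 ≈ 638118.64

≈ 638,000 registered users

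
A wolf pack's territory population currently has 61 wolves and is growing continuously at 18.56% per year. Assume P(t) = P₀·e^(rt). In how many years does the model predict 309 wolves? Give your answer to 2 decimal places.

309 = 61 · e^(0.1856·t)
t = ln(309/61) / 0.1856 = ln(5.06557) / 0.1856 = 1.62247 / 0.1856

t ≈ 8.74 years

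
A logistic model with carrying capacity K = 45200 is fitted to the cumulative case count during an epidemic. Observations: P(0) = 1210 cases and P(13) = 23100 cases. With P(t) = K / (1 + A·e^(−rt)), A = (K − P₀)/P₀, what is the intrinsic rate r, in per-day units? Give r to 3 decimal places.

A = (45200 − 1210)/1210 = 36.35537
23100 = 45200/(1 + 36.35537·e^(−r·13)) → e^(−13r) = (1.95671 − 1)/36.35537 = 0.026316
r = −ln(0.026316)/13 = 3.6376/13

r ≈ 0.280 per day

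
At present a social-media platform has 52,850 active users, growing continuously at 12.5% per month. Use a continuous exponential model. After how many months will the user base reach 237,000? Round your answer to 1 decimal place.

237000 = 52850 · e^(0.125·t)
t = ln(237000/52850) / 0.125 = ln(4.48439) / 0.125 = 1.5006 / 0.125

t ≈ 12.0 months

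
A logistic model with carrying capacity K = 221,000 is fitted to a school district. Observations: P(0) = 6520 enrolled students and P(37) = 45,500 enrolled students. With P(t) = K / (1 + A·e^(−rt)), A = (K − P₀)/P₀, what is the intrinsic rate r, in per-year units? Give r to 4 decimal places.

A = (221000 − 6520)/6520 = 32.89571
45500 = 221000/(1 + 32.89571·e^(−r·37)) → e^(−37r) = (4.85714 − 1)/32.89571 = 0.117254
r = −ln(0.117254)/37 = 2.14342/37

r ≈ 0.0579 per year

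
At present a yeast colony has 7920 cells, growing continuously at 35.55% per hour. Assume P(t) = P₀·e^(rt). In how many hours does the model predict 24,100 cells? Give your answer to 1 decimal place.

24100 = 7920 · e^(0.3555·t)
t = ln(24100/7920) / 0.3555 = ln(3.04293) / 0.3555 = 1.11282 / 0.3555

t ≈ 3.1 hours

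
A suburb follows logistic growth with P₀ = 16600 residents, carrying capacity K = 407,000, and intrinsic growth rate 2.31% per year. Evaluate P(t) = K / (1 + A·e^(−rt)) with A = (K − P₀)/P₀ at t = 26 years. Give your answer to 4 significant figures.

≈ 29,280 residents

A = (407000 − 16600)/16600 = 23.51807
P(26) = 407000 / (1 + 23.51807·e^(−0.0231·26)) = 407000 / (1 + 23.51807·0.548482)
= 407000 / 13.89925 ≈ 29282.16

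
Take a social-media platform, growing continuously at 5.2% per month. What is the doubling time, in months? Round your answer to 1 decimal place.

doubling time = ln(2) / |r| = 0.69315 / 0.052

doubling time ≈ 13.3 months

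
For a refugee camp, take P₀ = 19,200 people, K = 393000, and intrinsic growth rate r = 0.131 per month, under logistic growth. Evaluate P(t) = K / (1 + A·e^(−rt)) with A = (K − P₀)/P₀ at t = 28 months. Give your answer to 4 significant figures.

A = (393000 − 19200)/19200 = 19.46875
P(28) = 393000 / (1 + 19.46875·e^(−0.131·28)) = 393000 / (1 + 19.46875·0.025527)
= 393000 / 1.49699 ≈ 262527.15

≈ 262,500 people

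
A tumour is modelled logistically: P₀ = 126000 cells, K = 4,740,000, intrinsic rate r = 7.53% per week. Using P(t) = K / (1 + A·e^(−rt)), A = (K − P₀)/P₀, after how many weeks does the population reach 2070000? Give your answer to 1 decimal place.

t ≈ 44.4 weeks

A = (4740000 − 126000)/126000 = 36.61905
2070000 = 4740000/(1 + 36.61905·e^(−0.0753t)) → 1 + 36.61905·e^(−0.0753t) = 2.28986
e^(−0.0753t) = 0.035224 → t = ln(28.39005)/0.0753 = 3.34604/0.0753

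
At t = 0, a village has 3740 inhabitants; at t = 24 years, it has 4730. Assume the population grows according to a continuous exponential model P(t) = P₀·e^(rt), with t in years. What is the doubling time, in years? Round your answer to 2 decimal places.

doubling time ≈ 70.84 years

r = ln(4730/3740) / 24 = ln(1.26471) / 24 ≈ 0.009785 per year
doubling time = ln 2 / |r| = 0.69315 / 0.009785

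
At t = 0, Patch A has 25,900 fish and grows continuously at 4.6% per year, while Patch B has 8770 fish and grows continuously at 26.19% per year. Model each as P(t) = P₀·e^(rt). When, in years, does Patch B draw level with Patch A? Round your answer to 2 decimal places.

25900·e^(0.046t) = 8770·e^(0.2619t)
25900/8770 = e^((0.2619 − 0.046)t) → ln(2.95325) = 0.2159·t
t = 1.08291 / 0.2159

t ≈ 5.02 years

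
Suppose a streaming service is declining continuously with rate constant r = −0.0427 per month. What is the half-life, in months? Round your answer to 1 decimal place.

half-life ≈ 16.2 months

half-life = ln(2) / |r| = 0.69315 / 0.0427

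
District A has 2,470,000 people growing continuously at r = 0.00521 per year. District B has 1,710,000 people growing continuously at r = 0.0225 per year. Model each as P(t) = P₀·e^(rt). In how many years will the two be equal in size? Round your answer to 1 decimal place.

t ≈ 21.3 years

2470000·e^(0.00521t) = 1710000·e^(0.0225t)
2470000/1710000 = e^((0.0225 − 0.00521)t) → ln(1.44444) = 0.01729·t
t = 0.36772 / 0.01729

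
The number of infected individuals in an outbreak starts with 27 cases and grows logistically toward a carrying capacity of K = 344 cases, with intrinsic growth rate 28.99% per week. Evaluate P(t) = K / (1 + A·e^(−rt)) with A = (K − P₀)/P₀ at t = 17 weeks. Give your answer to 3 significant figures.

≈ 317 cases

A = (344 − 27)/27 = 11.74074
P(17) = 344 / (1 + 11.74074·e^(−0.2899·17)) = 344 / (1 + 11.74074·0.007239)
= 344 / 1.08499 ≈ 317.05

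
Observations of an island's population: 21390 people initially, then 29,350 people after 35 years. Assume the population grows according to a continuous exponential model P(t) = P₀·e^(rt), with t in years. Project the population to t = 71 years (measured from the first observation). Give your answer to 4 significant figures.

≈ 40,640 people

r = ln(29350/21390) / 35 ≈ 0.009039 per year
P(71) = 21390 · e^(0.009039·71) = 21390 · 1.89985 ≈ 40637.88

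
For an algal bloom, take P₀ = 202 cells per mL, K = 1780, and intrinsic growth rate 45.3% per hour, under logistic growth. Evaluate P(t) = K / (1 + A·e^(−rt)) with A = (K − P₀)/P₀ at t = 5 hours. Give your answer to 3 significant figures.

A = (1780 − 202)/202 = 7.81188
P(5) = 1780 / (1 + 7.81188·e^(−0.453·5)) = 1780 / (1 + 7.81188·0.10383)
= 1780 / 1.81111 ≈ 982.82

≈ 983 cells per mL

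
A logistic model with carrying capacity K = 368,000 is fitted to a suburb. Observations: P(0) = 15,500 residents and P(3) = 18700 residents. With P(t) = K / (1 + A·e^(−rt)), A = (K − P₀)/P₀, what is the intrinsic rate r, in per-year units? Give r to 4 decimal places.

A = (368000 − 15500)/15500 = 22.74194
18700 = 368000/(1 + 22.74194·e^(−r·3)) → e^(−3r) = (19.67914 − 1)/22.74194 = 0.821352
r = −ln(0.821352)/3 = 0.1968/3

r ≈ 0.0656 per year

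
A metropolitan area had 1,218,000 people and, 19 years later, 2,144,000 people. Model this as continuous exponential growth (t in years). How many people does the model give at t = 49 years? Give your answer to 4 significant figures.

≈ 5,236,000 people

r = ln(2144000/1218000) / 19 ≈ 0.029761 per year
P(49) = 1218000 · e^(0.029761·49) = 1218000 · 4.29864 ≈ 5235747.78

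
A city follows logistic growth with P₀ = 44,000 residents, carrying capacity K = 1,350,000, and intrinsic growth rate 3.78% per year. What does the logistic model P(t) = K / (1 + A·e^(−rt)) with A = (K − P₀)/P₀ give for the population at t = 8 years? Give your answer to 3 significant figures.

≈ 58,900 residents

A = (1350000 − 44000)/44000 = 29.68182
P(8) = 1350000 / (1 + 29.68182·e^(−0.0378·8)) = 1350000 / (1 + 29.68182·0.739042)
= 1350000 / 22.93612 ≈ 58859.12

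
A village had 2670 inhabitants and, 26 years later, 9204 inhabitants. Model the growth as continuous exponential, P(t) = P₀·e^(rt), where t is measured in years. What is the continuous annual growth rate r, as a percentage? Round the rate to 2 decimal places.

r ≈ 4.76% per year

9204 = 2670 · e^(r·26)
e^(26r) = 9204/2670 = 3.44719
r = ln(3.44719) / 26 = 1.23756 / 26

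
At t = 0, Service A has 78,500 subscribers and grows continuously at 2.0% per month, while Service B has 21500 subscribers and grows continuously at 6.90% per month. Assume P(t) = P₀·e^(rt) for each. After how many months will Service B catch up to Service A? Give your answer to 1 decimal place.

78500·e^(0.02t) = 21500·e^(0.069t)
78500/21500 = e^((0.069 − 0.02)t) → ln(3.65116) = 0.049·t
t = 1.29505 / 0.049

t ≈ 26.4 months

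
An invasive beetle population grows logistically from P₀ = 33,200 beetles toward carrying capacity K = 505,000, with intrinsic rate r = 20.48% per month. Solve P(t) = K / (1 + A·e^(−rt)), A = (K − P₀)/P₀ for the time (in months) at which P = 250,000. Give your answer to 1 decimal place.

t ≈ 12.9 months

A = (505000 − 33200)/33200 = 14.21084
250000 = 505000/(1 + 14.21084·e^(−0.2048t)) → 1 + 14.21084·e^(−0.2048t) = 2.02
e^(−0.2048t) = 0.071776 → t = ln(13.9322)/0.2048 = 2.6342/0.2048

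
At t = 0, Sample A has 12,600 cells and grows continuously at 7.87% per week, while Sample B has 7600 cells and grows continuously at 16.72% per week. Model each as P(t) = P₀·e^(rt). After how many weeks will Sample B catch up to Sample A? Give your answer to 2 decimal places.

t ≈ 5.71 weeks

12600·e^(0.0787t) = 7600·e^(0.1672t)
12600/7600 = e^((0.1672 − 0.0787)t) → ln(1.65789) = 0.0885·t
t = 0.50555 / 0.0885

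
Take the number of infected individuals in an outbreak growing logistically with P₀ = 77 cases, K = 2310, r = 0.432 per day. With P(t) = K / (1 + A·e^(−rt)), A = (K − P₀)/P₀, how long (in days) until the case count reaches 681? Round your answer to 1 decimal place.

t ≈ 5.8 days

A = (2310 − 77)/77 = 29
681 = 2310/(1 + 29·e^(−0.432t)) → 1 + 29·e^(−0.432t) = 3.39207
e^(−0.432t) = 0.082485 → t = ln(12.12339)/0.432 = 2.49514/0.432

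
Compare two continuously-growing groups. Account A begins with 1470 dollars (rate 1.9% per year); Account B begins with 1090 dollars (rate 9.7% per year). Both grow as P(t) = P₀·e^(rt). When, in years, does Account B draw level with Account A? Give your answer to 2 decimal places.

1470·e^(0.019t) = 1090·e^(0.097t)
1470/1090 = e^((0.097 − 0.019)t) → ln(1.34862) = 0.078·t
t = 0.29908 / 0.078

t ≈ 3.83 years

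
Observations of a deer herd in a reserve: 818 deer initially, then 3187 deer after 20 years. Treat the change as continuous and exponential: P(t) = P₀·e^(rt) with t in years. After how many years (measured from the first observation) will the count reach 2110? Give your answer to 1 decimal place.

r = ln(3187/818) / 20 ≈ 0.067999 per year
t = ln(2110/818) / r = 0.94758 / 0.067999 ≈ 13.935

t ≈ 13.9 years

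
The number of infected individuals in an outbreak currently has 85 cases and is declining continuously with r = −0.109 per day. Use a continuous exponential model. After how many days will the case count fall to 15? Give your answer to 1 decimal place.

t ≈ 15.9 days

15 = 85 · e^(-0.109·t)
t = ln(15/85) / -0.109 = ln(0.17647) / -0.109 = -1.7346 / -0.109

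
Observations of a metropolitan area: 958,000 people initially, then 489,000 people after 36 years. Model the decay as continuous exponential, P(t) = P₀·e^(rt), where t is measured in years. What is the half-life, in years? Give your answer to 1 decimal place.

r = ln(489000/958000) / 36 = ln(0.51044) / 36 ≈ -0.01868 per year
half-life = ln 2 / |r| = 0.69315 / 0.01868

half-life ≈ 37.1 years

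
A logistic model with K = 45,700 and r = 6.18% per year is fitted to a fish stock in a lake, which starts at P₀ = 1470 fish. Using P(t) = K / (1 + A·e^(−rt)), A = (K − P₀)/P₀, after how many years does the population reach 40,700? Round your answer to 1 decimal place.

A = (45700 − 1470)/1470 = 30.08844
40700 = 45700/(1 + 30.08844·e^(−0.0618t)) → 1 + 30.08844·e^(−0.0618t) = 1.12285
e^(−0.0618t) = 0.004083 → t = ln(244.91986)/0.0618 = 5.50093/0.0618

t ≈ 89.0 years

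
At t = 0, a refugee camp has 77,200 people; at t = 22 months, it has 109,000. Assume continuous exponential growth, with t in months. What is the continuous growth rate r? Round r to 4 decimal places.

109000 = 77200 · e^(r·22)
e^(22r) = 109000/77200 = 1.41192
r = ln(1.41192) / 22 = 0.34495 / 22

r ≈ 0.0157 per month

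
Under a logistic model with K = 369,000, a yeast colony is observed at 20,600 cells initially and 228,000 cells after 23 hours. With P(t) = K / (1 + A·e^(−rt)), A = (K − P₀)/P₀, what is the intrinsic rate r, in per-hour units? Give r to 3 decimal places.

r ≈ 0.144 per hour

A = (369000 − 20600)/20600 = 16.91262
228000 = 369000/(1 + 16.91262·e^(−r·23)) → e^(−23r) = (1.61842 − 1)/16.91262 = 0.036566
r = −ln(0.036566)/23 = 3.30865/23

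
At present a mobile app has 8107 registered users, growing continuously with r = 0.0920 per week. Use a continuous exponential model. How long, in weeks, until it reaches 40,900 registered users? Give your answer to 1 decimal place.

t ≈ 17.6 weeks

40900 = 8107 · e^(0.092·t)
t = ln(40900/8107) / 0.092 = ln(5.04502) / 0.092 = 1.6184 / 0.092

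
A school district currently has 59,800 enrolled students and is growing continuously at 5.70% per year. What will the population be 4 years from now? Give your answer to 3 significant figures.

P(4) = 59800 · e^(0.057·4) = 59800 · e^(0.228)
= 59800 · 1.25609 ≈ 75113.9

≈ 75,100 enrolled students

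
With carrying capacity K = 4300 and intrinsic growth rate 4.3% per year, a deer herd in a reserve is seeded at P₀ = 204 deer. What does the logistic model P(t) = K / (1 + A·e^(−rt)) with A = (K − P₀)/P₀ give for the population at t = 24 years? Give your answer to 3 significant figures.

A = (4300 − 204)/204 = 20.07843
P(24) = 4300 / (1 + 20.07843·e^(−0.043·24)) = 4300 / (1 + 20.07843·0.356294)
= 4300 / 8.15382 ≈ 527.36

≈ 527 deer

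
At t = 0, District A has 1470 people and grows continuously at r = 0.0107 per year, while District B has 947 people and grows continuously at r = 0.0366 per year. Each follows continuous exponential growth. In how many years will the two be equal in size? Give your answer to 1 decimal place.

t ≈ 17.0 years

1470·e^(0.0107t) = 947·e^(0.0366t)
1470/947 = e^((0.0366 − 0.0107)t) → ln(1.55227) = 0.0259·t
t = 0.43972 / 0.0259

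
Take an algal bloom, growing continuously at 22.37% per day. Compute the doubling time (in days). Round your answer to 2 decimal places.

doubling time = ln(2) / |r| = 0.69315 / 0.2237

doubling time ≈ 3.10 days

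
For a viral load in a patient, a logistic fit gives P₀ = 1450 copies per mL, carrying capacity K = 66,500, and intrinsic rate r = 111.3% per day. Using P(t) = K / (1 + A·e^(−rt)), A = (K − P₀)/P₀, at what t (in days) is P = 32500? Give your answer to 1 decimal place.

A = (66500 − 1450)/1450 = 44.86207
32500 = 66500/(1 + 44.86207·e^(−1.113t)) → 1 + 44.86207·e^(−1.113t) = 2.04615
e^(−1.113t) = 0.023319 → t = ln(42.88286)/1.113 = 3.75847/1.113

t ≈ 3.4 days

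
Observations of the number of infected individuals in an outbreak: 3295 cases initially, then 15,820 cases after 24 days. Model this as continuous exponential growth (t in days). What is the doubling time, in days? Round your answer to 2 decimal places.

doubling time ≈ 10.60 days

r = ln(15820/3295) / 24 = ln(4.80121) / 24 ≈ 0.06537 per day
doubling time = ln 2 / |r| = 0.69315 / 0.06537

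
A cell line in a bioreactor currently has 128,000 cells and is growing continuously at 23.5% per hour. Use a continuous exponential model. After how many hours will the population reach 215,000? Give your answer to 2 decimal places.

t ≈ 2.21 hours

215000 = 128000 · e^(0.235·t)
t = ln(215000/128000) / 0.235 = ln(1.67969) / 0.235 = 0.51861 / 0.235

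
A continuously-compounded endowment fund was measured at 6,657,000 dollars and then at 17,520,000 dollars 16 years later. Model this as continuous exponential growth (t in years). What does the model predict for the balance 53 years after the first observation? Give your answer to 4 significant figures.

r = ln(17520000/6657000) / 16 ≈ 0.06048 per year
P(53) = 6657000 · e^(0.06048·53) = 6657000 · 24.66587 ≈ 164200717.07

≈ 164,200,000 dollars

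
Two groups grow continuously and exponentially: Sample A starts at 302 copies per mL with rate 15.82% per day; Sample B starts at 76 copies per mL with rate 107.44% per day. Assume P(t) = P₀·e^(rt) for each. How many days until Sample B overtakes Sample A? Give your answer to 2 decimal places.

t ≈ 1.51 days

302·e^(0.1582t) = 76·e^(1.0744t)
302/76 = e^((1.0744 − 0.1582)t) → ln(3.97368) = 0.9162·t
t = 1.37969 / 0.9162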